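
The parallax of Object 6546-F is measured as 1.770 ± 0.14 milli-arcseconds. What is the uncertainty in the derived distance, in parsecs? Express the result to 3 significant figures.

44.7 pc

d = 1/p, so σ_d = σ_p / p².
σ_d = 0.000140 / (0.001770)² = 0.000140 / 0.0000031329 = 44.687 pc.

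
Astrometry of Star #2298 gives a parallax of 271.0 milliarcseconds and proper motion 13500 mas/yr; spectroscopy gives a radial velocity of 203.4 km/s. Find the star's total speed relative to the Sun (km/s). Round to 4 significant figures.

d = 1/p = 1/0.2710″ = 3.69 pc.
μ = 13500 mas/yr = 13.50 ″/yr.
v_t = 4.740 μ d = 4.740 × 13.50 × 3.69 = 236.12 km/s.
v = √(v_r² + v_t²) = √(203.4² + 236.12²) = √97124.2 = 311.65 km/s.

311.7 km/s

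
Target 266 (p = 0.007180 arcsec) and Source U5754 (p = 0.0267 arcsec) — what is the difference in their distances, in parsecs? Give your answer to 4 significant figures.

d_A = 1/0.007180″ = 139.28 pc; d_B = 1/0.02670″ = 37.453 pc.
|d_B − d_A| = |37.453 − 139.28| = 101.83 pc.

101.8 pc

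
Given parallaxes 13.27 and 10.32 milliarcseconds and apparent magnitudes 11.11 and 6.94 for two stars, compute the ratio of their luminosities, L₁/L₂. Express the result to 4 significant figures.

d₁ = 1/p₁ = 1/0.01327″ = 75.358 pc; d₂ = 1/p₂ = 1/0.01032″ = 96.899 pc.
M₁ = m₁ − 5 log₁₀ d₁ + 5 = 11.11 − 9.3856 + 5 = 6.7244.
M₂ = 6.94 − 9.9316 + 5 = 2.0084.
L₁/L₂ = 10^(0.4(M₂ − M₁)) = 10^(0.4 × (-4.7160)) = 10^(-1.88640) = 0.01299.

L₁/L₂ = 0.01299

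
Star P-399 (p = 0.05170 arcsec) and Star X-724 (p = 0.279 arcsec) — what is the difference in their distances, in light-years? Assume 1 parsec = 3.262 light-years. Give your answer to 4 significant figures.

d_A = 1/0.05170″ = 19.342 pc; d_B = 1/0.2790″ = 3.5842 pc.
|d_B − d_A| = |3.5842 − 19.342| = 15.758 pc = 15.758 × 3.262 ly = 51.403 ly.

51.40 ly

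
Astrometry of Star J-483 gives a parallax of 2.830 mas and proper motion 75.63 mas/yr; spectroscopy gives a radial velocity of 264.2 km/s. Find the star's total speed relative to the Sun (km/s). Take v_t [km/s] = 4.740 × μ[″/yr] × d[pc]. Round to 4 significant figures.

d = 1/p = 1/0.002830″ = 353.36 pc.
μ = 75.63 mas/yr = 0.07563 ″/yr.
v_t = 4.740 μ d = 4.740 × 0.07563 × 353.36 = 126.67 km/s.
v = √(v_r² + v_t²) = √(264.2² + 126.67²) = √85846.9 = 293 km/s.

293.0 km/s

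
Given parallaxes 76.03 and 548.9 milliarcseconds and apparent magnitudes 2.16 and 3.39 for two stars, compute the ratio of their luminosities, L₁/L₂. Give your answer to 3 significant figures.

d₁ = 1/p₁ = 1/0.07603″ = 13.153 pc; d₂ = 1/p₂ = 1/0.5489″ = 1.8218 pc.
M₁ = m₁ − 5 log₁₀ d₁ + 5 = 2.16 − 5.5951 + 5 = 1.5649.
M₂ = 3.39 − 1.3025 + 5 = 7.0875.
L₁/L₂ = 10^(0.4(M₂ − M₁)) = 10^(0.4 × 5.5226) = 10^2.20904 = 161.82.

L₁/L₂ = 162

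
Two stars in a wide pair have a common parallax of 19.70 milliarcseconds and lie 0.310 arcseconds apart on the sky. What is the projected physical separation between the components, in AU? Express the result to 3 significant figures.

15.7 AU

d = 1/p = 1/0.01970″ = 50.761 pc.
At distance d (pc), an angle of θ arcsec spans θ·d AU: s = 0.310 × 50.761 = 15.736 AU.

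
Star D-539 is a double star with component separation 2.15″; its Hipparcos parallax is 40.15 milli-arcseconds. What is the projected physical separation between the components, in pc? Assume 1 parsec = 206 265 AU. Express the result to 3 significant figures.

0.000260 pc

d = 1/p = 1/0.04015″ = 24.907 pc.
At distance d (pc), an angle of θ arcsec spans θ·d AU: s = 2.15 × 24.907 = 53.55 AU.
= 53.55 / 206265 = 0.00025962 pc.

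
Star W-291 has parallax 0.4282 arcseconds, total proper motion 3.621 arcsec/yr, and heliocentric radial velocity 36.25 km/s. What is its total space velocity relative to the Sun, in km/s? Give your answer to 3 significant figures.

54.0 km/s

d = 1/p = 1/0.4282″ = 2.3354 pc.
v_t = 4.740 μ d = 4.740 × 3.621 × 2.3354 = 40.084 km/s.
v = √(v_r² + v_t²) = √(36.25² + 40.084²) = √2920.79 = 54.044 km/s.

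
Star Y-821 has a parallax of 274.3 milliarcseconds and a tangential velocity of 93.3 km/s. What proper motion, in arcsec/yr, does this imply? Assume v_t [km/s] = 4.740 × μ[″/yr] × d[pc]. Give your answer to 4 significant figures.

5.399 arcsec/yr

d = 1/p = 1/0.2743″ = 3.6456 pc.
μ = v_t / (4.74 d) = 93.3 / (4.74 × 3.6456) = 93.3 / 17.28 = 5.3993 ″/yr.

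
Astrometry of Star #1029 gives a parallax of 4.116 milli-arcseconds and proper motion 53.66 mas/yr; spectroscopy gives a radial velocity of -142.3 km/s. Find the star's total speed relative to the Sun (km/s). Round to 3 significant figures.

d = 1/p = 1/0.004116″ = 242.95 pc.
μ = 53.66 mas/yr = 0.05366 ″/yr.
v_t = 4.740 μ d = 4.740 × 0.05366 × 242.95 = 61.794 km/s.
v = √(v_r² + v_t²) = √((-142.3)² + 61.794²) = √24067.8 = 155.14 km/s.

155 km/s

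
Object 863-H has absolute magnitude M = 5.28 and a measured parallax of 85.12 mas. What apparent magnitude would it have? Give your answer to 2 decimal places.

m = 5.63

d = 1/p = 1/0.08512″ = 11.748 pc.
m − M = 5 log₁₀ d − 5 = 5 log₁₀(11.748) − 5 = 5.3498 − 5 = 0.3498.
m = M + (m − M) = 5.28 + 0.3498 = 5.63.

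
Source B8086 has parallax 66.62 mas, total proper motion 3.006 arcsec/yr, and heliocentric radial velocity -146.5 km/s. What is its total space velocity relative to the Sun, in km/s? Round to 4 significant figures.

d = 1/p = 1/0.06662″ = 15.011 pc.
v_t = 4.740 μ d = 4.740 × 3.006 × 15.011 = 213.88 km/s.
v = √(v_r² + v_t²) = √((-146.5)² + 213.88²) = √67206.9 = 259.24 km/s.

259.2 km/s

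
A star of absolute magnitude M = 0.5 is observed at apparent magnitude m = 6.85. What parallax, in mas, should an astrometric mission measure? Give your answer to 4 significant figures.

5.370 mas

m − M = 6.85 − 0.5 = 6.35.
d = 10^((m−M)/5 + 1) = 10^2.270 = 186.21 pc.
p = 1/d = 1/186.21 = 0.0053703 arcsec = 5.3703 mas.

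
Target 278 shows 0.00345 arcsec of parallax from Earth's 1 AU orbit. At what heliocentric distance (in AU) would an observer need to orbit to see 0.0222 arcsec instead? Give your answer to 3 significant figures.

Parallax scales linearly with baseline: p ∝ B, so B = p_target / p_Earth × 1 AU.
B = 0.0222 / 0.00345 = 6.4348 AU.

6.43 AU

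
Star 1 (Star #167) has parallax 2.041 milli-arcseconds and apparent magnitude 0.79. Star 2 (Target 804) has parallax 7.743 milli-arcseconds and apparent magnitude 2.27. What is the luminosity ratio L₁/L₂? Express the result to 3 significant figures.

d₁ = 1/p₁ = 1/0.002041″ = 489.96 pc; d₂ = 1/p₂ = 1/0.007743″ = 129.15 pc.
M₁ = m₁ − 5 log₁₀ d₁ + 5 = 0.79 − 13.4508 + 5 = -7.6608.
M₂ = 2.27 − 10.5555 + 5 = -3.2855.
L₁/L₂ = 10^(0.4(M₂ − M₁)) = 10^(0.4 × 4.3753) = 10^1.75012 = 56.25.

L₁/L₂ = 56.3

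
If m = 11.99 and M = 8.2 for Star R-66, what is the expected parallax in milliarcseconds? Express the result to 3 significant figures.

17.5 mas

m − M = 11.99 − 8.2 = 3.79.
d = 10^((m−M)/5 + 1) = 10^1.758 = 57.28 pc.
p = 1/d = 1/57.28 = 0.017458 arcsec = 17.458 mas.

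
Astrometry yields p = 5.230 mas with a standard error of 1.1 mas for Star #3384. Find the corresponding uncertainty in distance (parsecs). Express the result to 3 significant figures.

40.2 pc

d = 1/p, so σ_d = σ_p / p².
σ_d = 0.00110 / (0.005230)² = 0.00110 / 0.000027353 = 40.215 pc.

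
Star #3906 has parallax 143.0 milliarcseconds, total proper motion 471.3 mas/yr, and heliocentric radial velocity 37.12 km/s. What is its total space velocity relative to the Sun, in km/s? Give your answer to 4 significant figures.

40.27 km/s

d = 1/p = 1/0.1430″ = 6.993 pc.
μ = 471.3 mas/yr = 0.4713 ″/yr.
v_t = 4.740 μ d = 4.740 × 0.4713 × 6.993 = 15.622 km/s.
v = √(v_r² + v_t²) = √(37.12² + 15.622²) = √1621.94 = 40.273 km/s.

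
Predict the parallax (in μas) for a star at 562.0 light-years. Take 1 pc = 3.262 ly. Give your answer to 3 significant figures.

d = 562.0 ly ÷ 3.262 = 172.29 pc.
p = 1/d = 1/172.29 = 0.0058042 arcsec.
= 0.0058042 × 10⁶ = 5804.2 μas.

5800 μas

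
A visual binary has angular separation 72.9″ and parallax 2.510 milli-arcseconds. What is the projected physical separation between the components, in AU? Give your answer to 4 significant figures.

d = 1/p = 1/0.002510″ = 398.41 pc.
At distance d (pc), an angle of θ arcsec spans θ·d AU: s = 72.9 × 398.41 = 29044 AU.

29040 AU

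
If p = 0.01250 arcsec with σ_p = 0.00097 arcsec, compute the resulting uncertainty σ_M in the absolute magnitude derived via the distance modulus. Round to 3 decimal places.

M = m − 5 log₁₀ d + 5 = m + 5 log₁₀ p + 5, so ∂M/∂p = 5/(p ln 10).
σ_M = (5/ln 10) · (σ_p/p) = 2.1715 × 0.00097/0.01250 = 2.1715 × 0.0776 = 0.16851.

σ_M = 0.169 mag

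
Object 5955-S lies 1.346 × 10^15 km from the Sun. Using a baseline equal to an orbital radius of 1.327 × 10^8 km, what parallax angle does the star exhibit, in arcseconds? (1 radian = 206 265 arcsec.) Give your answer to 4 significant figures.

θ ≈ B/d = (1.327 × 10^8) / (1.346 × 10^15) = 9.8588 × 10^-8 rad.
In arcseconds: 9.8588 × 10^-8 × 206265 = 0.020335″.

0.02034 arcsec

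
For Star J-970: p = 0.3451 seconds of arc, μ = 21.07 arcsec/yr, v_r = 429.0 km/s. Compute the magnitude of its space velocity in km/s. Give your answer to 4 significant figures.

517.5 km/s

d = 1/p = 1/0.3451″ = 2.8977 pc.
v_t = 4.740 μ d = 4.740 × 21.07 × 2.8977 = 289.4 km/s.
v = √(v_r² + v_t²) = √(429.0² + 289.4²) = √267793 = 517.49 km/s.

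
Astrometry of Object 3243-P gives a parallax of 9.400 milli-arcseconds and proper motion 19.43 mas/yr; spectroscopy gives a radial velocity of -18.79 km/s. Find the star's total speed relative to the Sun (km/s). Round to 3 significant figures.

21.2 km/s

d = 1/p = 1/0.009400″ = 106.38 pc.
μ = 19.43 mas/yr = 0.01943 ″/yr.
v_t = 4.740 μ d = 4.740 × 0.01943 × 106.38 = 9.7974 km/s.
v = √(v_r² + v_t²) = √((-18.79)² + 9.7974²) = √449.053 = 21.191 km/s.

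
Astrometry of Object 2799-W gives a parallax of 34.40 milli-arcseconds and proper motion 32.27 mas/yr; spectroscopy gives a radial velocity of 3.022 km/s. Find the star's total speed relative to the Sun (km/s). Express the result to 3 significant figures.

5.38 km/s

d = 1/p = 1/0.03440″ = 29.07 pc.
μ = 32.27 mas/yr = 0.03227 ″/yr.
v_t = 4.740 μ d = 4.740 × 0.03227 × 29.07 = 4.4465 km/s.
v = √(v_r² + v_t²) = √(3.022² + 4.4465²) = √28.9038 = 5.3762 km/s.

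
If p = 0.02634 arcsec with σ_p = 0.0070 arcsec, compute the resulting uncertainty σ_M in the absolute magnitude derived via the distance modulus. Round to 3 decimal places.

M = m − 5 log₁₀ d + 5 = m + 5 log₁₀ p + 5, so ∂M/∂p = 5/(p ln 10).
σ_M = (5/ln 10) · (σ_p/p) = 2.1715 × 0.0070/0.02634 = 2.1715 × 0.26576 = 0.5771.

σ_M = 0.577 mag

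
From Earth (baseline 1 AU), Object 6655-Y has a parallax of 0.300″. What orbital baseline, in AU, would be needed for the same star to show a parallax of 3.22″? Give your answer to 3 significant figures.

Parallax scales linearly with baseline: p ∝ B, so B = p_target / p_Earth × 1 AU.
B = 3.22 / 0.300 = 10.733 AU.

10.7 AU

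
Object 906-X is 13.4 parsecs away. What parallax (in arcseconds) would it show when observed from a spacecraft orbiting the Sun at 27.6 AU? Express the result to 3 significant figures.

p (arcsec) = B (AU) / d (pc).
p = 27.6 / 13.4 = 2.0597 arcsec.

2.06 arcsec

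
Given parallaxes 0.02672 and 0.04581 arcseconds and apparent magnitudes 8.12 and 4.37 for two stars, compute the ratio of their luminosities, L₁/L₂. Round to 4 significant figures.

L₁/L₂ = 0.09295

d₁ = 1/p₁ = 1/0.02672″ = 37.425 pc; d₂ = 1/p₂ = 1/0.04581″ = 21.829 pc.
M₁ = m₁ − 5 log₁₀ d₁ + 5 = 8.12 − 7.8658 + 5 = 5.2542.
M₂ = 4.37 − 6.6952 + 5 = 2.6748.
L₁/L₂ = 10^(0.4(M₂ − M₁)) = 10^(0.4 × (-2.5794)) = 10^(-1.03176) = 0.092948.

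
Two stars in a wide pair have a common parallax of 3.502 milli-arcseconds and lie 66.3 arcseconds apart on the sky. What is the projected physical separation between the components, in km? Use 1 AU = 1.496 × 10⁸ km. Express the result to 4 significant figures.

d = 1/p = 1/0.003502″ = 285.55 pc.
At distance d (pc), an angle of θ arcsec spans θ·d AU: s = 66.3 × 285.55 = 18932 AU.
= 18932 × 1.496 × 10⁸ km = 2.8322 × 10^12 km.

2.832 × 10^12 km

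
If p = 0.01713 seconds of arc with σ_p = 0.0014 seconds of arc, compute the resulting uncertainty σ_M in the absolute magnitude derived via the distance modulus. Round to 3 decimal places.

M = m − 5 log₁₀ d + 5 = m + 5 log₁₀ p + 5, so ∂M/∂p = 5/(p ln 10).
σ_M = (5/ln 10) · (σ_p/p) = 2.1715 × 0.0014/0.01713 = 2.1715 × 0.081728 = 0.17747.

σ_M = 0.177 mag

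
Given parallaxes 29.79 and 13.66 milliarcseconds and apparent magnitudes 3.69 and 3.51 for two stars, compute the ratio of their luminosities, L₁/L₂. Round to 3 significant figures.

L₁/L₂ = 0.178

d₁ = 1/p₁ = 1/0.02979″ = 33.568 pc; d₂ = 1/p₂ = 1/0.01366″ = 73.206 pc.
M₁ = m₁ − 5 log₁₀ d₁ + 5 = 3.69 − 7.6296 + 5 = 1.0604.
M₂ = 3.51 − 9.3227 + 5 = -0.8127.
L₁/L₂ = 10^(0.4(M₂ − M₁)) = 10^(0.4 × (-1.8731)) = 10^(-0.74924) = 0.17814.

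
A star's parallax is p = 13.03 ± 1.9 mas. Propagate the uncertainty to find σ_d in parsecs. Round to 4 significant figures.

11.19 pc

d = 1/p, so σ_d = σ_p / p².
σ_d = 0.00190 / (0.01303)² = 0.00190 / 0.00016978 = 11.191 pc.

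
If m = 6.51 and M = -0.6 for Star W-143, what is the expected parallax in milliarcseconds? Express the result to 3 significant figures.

3.78 mas

m − M = 6.51 − (-0.6) = 7.11.
d = 10^((m−M)/5 + 1) = 10^2.422 = 264.24 pc.
p = 1/d = 1/264.24 = 0.0037844 arcsec = 3.7844 mas.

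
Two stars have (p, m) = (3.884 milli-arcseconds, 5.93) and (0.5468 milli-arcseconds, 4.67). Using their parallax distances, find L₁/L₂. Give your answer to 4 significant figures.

L₁/L₂ = 0.006210

d₁ = 1/p₁ = 1/0.003884″ = 257.47 pc; d₂ = 1/p₂ = 1/0.0005468″ = 1828.8 pc.
M₁ = m₁ − 5 log₁₀ d₁ + 5 = 5.93 − 12.0536 + 5 = -1.1236.
M₂ = 4.67 − 16.3108 + 5 = -6.6408.
L₁/L₂ = 10^(0.4(M₂ − M₁)) = 10^(0.4 × (-5.5172)) = 10^(-2.20688) = 0.0062104.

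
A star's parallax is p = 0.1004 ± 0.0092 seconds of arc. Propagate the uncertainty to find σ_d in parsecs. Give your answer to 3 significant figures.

d = 1/p, so σ_d = σ_p / p².
σ_d = 0.00920 / (0.1004)² = 0.00920 / 0.01008 = 0.9127 pc.

0.913 pc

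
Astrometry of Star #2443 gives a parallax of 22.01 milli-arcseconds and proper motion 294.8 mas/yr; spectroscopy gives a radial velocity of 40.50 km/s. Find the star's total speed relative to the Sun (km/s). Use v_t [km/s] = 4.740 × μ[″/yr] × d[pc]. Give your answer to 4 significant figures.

d = 1/p = 1/0.02201″ = 45.434 pc.
μ = 294.8 mas/yr = 0.2948 ″/yr.
v_t = 4.740 μ d = 4.740 × 0.2948 × 45.434 = 63.487 km/s.
v = √(v_r² + v_t²) = √(40.50² + 63.487²) = √5670.85 = 75.305 km/s.

75.31 km/s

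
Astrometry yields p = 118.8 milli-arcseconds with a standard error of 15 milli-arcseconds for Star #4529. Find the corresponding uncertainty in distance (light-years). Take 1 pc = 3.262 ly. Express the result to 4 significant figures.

d = 1/p, so σ_d = σ_p / p².
σ_d = 0.0150 / (0.1188)² = 0.0150 / 0.014113 = 1.0628 pc = 1.0628 × 3.262 ly = 3.4669 ly.

3.467 ly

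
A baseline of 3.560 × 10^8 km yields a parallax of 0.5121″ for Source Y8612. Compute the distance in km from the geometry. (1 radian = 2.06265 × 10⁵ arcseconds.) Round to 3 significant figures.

θ = 0.5121″ = 0.5121/206265 = 2.4827 × 10^-6 rad.
d = B/θ = (3.560 × 10^8) / (2.4827 × 10^-6) = 1.4339 × 10^14 km.

1.43 × 10^14 km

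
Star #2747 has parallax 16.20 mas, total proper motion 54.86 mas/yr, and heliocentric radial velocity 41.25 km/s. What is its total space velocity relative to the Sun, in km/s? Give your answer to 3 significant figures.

d = 1/p = 1/0.01620″ = 61.728 pc.
μ = 54.86 mas/yr = 0.05486 ″/yr.
v_t = 4.740 μ d = 4.740 × 0.05486 × 61.728 = 16.052 km/s.
v = √(v_r² + v_t²) = √(41.25² + 16.052²) = √1959.23 = 44.263 km/s.

44.3 km/s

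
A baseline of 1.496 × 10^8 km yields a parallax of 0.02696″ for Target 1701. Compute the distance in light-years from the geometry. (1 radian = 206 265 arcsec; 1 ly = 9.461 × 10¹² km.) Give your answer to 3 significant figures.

θ = 0.02696″ = 0.02696/206265 = 1.3071 × 10^-7 rad.
d = B/θ = (1.496 × 10^8) / (1.3071 × 10^-7) = 1.1445 × 10^15 km = (1.1445 × 10^15) / (9.461 × 10^12) ly = 120.97 ly.

121 ly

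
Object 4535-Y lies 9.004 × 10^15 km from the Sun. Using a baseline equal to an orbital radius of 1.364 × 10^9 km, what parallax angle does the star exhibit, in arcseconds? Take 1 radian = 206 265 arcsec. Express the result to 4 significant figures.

0.03125 arcsec

θ ≈ B/d = (1.364 × 10^9) / (9.004 × 10^15) = 1.5149 × 10^-7 rad.
In arcseconds: 1.5149 × 10^-7 × 206265 = 0.031247″.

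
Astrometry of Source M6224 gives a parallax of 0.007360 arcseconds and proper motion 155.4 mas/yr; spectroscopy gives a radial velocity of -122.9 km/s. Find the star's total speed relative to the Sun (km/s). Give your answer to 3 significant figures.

d = 1/p = 1/0.007360″ = 135.87 pc.
μ = 155.4 mas/yr = 0.1554 ″/yr.
v_t = 4.740 μ d = 4.740 × 0.1554 × 135.87 = 100.08 km/s.
v = √(v_r² + v_t²) = √((-122.9)² + 100.08²) = √25120.4 = 158.49 km/s.

158 km/s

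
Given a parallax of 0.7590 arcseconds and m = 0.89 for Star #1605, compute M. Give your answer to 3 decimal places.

d = 1/p = 1/0.7590″ = 1.3175 pc.
m − M = 5 log₁₀(1.3175) − 5 = 0.5988 − 5 = -4.4012.
M = m − (m − M) = 0.89 − (-4.4012) = 5.291.

M = 5.291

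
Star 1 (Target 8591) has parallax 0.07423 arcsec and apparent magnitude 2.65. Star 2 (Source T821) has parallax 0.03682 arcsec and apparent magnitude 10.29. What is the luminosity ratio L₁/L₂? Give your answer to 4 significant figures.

L₁/L₂ = 279.9

d₁ = 1/p₁ = 1/0.07423″ = 13.472 pc; d₂ = 1/p₂ = 1/0.03682″ = 27.159 pc.
M₁ = m₁ − 5 log₁₀ d₁ + 5 = 2.65 − 5.6472 + 5 = 2.0028.
M₂ = 10.29 − 7.1696 + 5 = 8.1204.
L₁/L₂ = 10^(0.4(M₂ − M₁)) = 10^(0.4 × 6.1176) = 10^2.44704 = 279.92.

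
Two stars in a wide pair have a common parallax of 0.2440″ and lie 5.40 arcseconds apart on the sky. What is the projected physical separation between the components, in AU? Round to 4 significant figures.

22.13 AU

d = 1/p = 1/0.2440″ = 4.0984 pc.
At distance d (pc), an angle of θ arcsec spans θ·d AU: s = 5.40 × 4.0984 = 22.131 AU.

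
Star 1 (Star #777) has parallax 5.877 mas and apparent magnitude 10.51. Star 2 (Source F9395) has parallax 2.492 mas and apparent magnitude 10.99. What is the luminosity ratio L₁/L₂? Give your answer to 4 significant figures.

L₁/L₂ = 0.2798

d₁ = 1/p₁ = 1/0.005877″ = 170.15 pc; d₂ = 1/p₂ = 1/0.002492″ = 401.28 pc.
M₁ = m₁ − 5 log₁₀ d₁ + 5 = 10.51 − 11.1542 + 5 = 4.3558.
M₂ = 10.99 − 13.0172 + 5 = 2.9728.
L₁/L₂ = 10^(0.4(M₂ − M₁)) = 10^(0.4 × (-1.3830)) = 10^(-0.55320) = 0.27977.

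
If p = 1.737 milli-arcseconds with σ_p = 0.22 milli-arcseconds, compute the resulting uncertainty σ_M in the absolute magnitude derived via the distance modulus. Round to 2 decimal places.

σ_M = 0.28 mag

M = m − 5 log₁₀ d + 5 = m + 5 log₁₀ p + 5, so ∂M/∂p = 5/(p ln 10).
σ_M = (5/ln 10) · (σ_p/p) = 2.1715 × 0.22/1.737 = 2.1715 × 0.12666 = 0.27504.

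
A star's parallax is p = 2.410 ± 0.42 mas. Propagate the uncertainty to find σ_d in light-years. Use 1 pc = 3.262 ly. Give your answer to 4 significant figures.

235.9 ly

d = 1/p, so σ_d = σ_p / p².
σ_d = 0.000420 / (0.002410)² = 0.000420 / 0.0000058081 = 72.313 pc = 72.313 × 3.262 ly = 235.89 ly.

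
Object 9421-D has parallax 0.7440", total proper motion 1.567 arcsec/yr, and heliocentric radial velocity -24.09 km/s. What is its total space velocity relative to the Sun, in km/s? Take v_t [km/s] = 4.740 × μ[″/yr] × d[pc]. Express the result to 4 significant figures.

d = 1/p = 1/0.7440″ = 1.3441 pc.
v_t = 4.740 μ d = 4.740 × 1.567 × 1.3441 = 9.9834 km/s.
v = √(v_r² + v_t²) = √((-24.09)² + 9.9834²) = √679.996 = 26.077 km/s.

26.08 km/s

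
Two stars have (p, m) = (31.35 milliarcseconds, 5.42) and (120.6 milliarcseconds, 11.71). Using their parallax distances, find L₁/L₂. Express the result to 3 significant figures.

L₁/L₂ = 4860

d₁ = 1/p₁ = 1/0.03135″ = 31.898 pc; d₂ = 1/p₂ = 1/0.1206″ = 8.2919 pc.
M₁ = m₁ − 5 log₁₀ d₁ + 5 = 5.42 − 7.5188 + 5 = 2.9012.
M₂ = 11.71 − 4.5933 + 5 = 12.1167.
L₁/L₂ = 10^(0.4(M₂ − M₁)) = 10^(0.4 × 9.2155) = 10^3.68620 = 4855.1.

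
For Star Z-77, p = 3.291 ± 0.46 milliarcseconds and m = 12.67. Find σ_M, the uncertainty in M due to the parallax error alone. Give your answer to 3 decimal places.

M = m − 5 log₁₀ d + 5 = m + 5 log₁₀ p + 5, so ∂M/∂p = 5/(p ln 10).
σ_M = (5/ln 10) · (σ_p/p) = 2.1715 × 0.46/3.291 = 2.1715 × 0.13978 = 0.30353.

σ_M = 0.304 mag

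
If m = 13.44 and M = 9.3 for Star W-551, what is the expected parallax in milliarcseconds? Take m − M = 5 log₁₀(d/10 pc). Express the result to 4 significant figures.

14.86 mas

m − M = 13.44 − 9.3 = 4.14.
d = 10^((m−M)/5 + 1) = 10^1.828 = 67.298 pc.
p = 1/d = 1/67.298 = 0.014859 arcsec = 14.859 mas.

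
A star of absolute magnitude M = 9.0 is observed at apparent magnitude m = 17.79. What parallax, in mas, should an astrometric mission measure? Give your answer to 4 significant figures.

m − M = 17.79 − 9.0 = 8.79.
d = 10^((m−M)/5 + 1) = 10^2.758 = 572.8 pc.
p = 1/d = 1/572.8 = 0.0017458 arcsec = 1.7458 mas.

1.746 mas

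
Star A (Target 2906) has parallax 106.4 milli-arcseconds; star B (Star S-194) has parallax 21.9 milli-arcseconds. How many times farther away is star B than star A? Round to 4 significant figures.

Since d = 1/p, d_B/d_A = p_A/p_B.
= 106.4 / 21.9 = 4.8584.

4.858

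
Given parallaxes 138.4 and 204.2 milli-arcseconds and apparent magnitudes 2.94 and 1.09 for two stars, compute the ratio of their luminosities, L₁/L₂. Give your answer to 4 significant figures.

L₁/L₂ = 0.3961

d₁ = 1/p₁ = 1/0.1384″ = 7.2254 pc; d₂ = 1/p₂ = 1/0.2042″ = 4.8972 pc.
M₁ = m₁ − 5 log₁₀ d₁ + 5 = 2.94 − 4.2943 + 5 = 3.6457.
M₂ = 1.09 − 3.4497 + 5 = 2.6403.
L₁/L₂ = 10^(0.4(M₂ − M₁)) = 10^(0.4 × (-1.0054)) = 10^(-0.40216) = 0.39613.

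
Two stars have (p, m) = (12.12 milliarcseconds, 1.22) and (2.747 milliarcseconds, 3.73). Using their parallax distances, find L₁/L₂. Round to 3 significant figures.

d₁ = 1/p₁ = 1/0.01212″ = 82.508 pc; d₂ = 1/p₂ = 1/0.002747″ = 364.03 pc.
M₁ = m₁ − 5 log₁₀ d₁ + 5 = 1.22 − 9.5825 + 5 = -3.3625.
M₂ = 3.73 − 12.8057 + 5 = -4.0757.
L₁/L₂ = 10^(0.4(M₂ − M₁)) = 10^(0.4 × (-0.7132)) = 10^(-0.28528) = 0.51847.

L₁/L₂ = 0.518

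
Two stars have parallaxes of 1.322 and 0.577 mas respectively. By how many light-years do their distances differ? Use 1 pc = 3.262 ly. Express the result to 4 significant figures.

d_A = 1/0.001322″ = 756.43 pc; d_B = 1/0.0005770″ = 1733.1 pc.
|d_B − d_A| = |1733.1 − 756.43| = 976.67 pc = 976.67 × 3.262 ly = 3185.9 ly.

3186 ly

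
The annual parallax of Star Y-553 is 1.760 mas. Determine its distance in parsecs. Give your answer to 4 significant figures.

p = 1.760 mas = 0.001760 arcsec.
d = 1/p = 1/0.001760 = 568.18 pc.

568.2 pc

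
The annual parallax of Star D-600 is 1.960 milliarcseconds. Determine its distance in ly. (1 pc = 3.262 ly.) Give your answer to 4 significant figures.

1664 ly

p = 1.960 milliarcseconds = 0.001960 arcsec.
d = 1/p = 1/0.001960 = 510.2 pc.
In light-years: 510.2 × 3.262 = 1664.3 ly.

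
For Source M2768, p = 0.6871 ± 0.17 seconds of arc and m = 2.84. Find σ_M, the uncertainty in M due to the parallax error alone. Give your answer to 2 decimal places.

σ_M = 0.54 mag

M = m − 5 log₁₀ d + 5 = m + 5 log₁₀ p + 5, so ∂M/∂p = 5/(p ln 10).
σ_M = (5/ln 10) · (σ_p/p) = 2.1715 × 0.17/0.6871 = 2.1715 × 0.24742 = 0.53727.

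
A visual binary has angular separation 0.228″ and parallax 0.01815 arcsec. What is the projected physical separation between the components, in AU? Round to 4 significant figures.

d = 1/p = 1/0.01815″ = 55.096 pc.
At distance d (pc), an angle of θ arcsec spans θ·d AU: s = 0.228 × 55.096 = 12.562 AU.

12.56 AU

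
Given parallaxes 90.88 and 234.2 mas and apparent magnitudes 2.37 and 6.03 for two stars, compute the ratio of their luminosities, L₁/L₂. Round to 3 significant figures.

L₁/L₂ = 193

d₁ = 1/p₁ = 1/0.09088″ = 11.004 pc; d₂ = 1/p₂ = 1/0.2342″ = 4.2699 pc.
M₁ = m₁ − 5 log₁₀ d₁ + 5 = 2.37 − 5.2078 + 5 = 2.1622.
M₂ = 6.03 − 3.1521 + 5 = 7.8779.
L₁/L₂ = 10^(0.4(M₂ − M₁)) = 10^(0.4 × 5.7157) = 10^2.28628 = 193.32.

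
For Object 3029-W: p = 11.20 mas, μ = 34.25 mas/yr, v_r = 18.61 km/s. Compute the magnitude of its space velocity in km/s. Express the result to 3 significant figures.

23.6 km/s

d = 1/p = 1/0.01120″ = 89.286 pc.
μ = 34.25 mas/yr = 0.03425 ″/yr.
v_t = 4.740 μ d = 4.740 × 0.03425 × 89.286 = 14.495 km/s.
v = √(v_r² + v_t²) = √(18.61² + 14.495²) = √556.437 = 23.589 km/s.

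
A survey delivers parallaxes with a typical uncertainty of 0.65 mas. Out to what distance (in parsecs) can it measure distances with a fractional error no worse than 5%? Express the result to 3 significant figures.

76.9 pc

σ_d/d = σ_p/p, so the condition is σ_p/p ≤ 0.05, i.e. p ≥ σ_p/0.05.
p_min = 0.65/0.05 = 13 mas = 0.013 arcsec.
d_max = 1/p_min = 1/0.013 = 76.923 pc.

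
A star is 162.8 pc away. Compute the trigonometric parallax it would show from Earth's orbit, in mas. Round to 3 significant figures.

6.14 mas

p = 1/d = 1/162.8 = 0.0061425 arcsec.
= 0.0061425 × 1000 = 6.1425 mas.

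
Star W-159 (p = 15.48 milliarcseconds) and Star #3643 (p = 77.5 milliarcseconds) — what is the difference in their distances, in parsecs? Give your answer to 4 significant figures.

d_A = 1/0.01548″ = 64.599 pc; d_B = 1/0.07750″ = 12.903 pc.
|d_B − d_A| = |12.903 − 64.599| = 51.696 pc.

51.70 pc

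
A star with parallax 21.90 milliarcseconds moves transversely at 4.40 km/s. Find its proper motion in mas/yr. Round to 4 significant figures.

20.33 mas/yr

d = 1/p = 1/0.02190″ = 45.662 pc.
μ = v_t / (4.74 d) = 4.40 / (4.74 × 45.662) = 4.40 / 216.44 = 0.020329 ″/yr = 20.329 mas/yr.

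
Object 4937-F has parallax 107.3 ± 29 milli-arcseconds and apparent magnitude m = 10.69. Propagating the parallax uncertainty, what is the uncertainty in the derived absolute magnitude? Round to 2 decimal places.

σ_M = 0.59 mag

M = m − 5 log₁₀ d + 5 = m + 5 log₁₀ p + 5, so ∂M/∂p = 5/(p ln 10).
σ_M = (5/ln 10) · (σ_p/p) = 2.1715 × 29/107.3 = 2.1715 × 0.27027 = 0.58689.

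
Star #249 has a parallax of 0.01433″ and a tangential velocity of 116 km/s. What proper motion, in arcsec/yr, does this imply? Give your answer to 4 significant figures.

d = 1/p = 1/0.01433″ = 69.784 pc.
μ = v_t / (4.74 d) = 116 / (4.74 × 69.784) = 116 / 330.78 = 0.35069 ″/yr.

0.3507 arcsec/yr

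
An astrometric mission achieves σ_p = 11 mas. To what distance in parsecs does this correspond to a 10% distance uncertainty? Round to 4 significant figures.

9.091 pc

σ_d/d = σ_p/p, so the condition is σ_p/p ≤ 0.10, i.e. p ≥ σ_p/0.10.
p_min = 11/0.10 = 110 mas = 0.11 arcsec.
d_max = 1/p_min = 1/0.11 = 9.0909 pc.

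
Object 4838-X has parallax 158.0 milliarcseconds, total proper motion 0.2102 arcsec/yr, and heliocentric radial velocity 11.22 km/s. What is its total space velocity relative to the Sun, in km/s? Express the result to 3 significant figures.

12.9 km/s

d = 1/p = 1/0.1580″ = 6.3291 pc.
v_t = 4.740 μ d = 4.740 × 0.2102 × 6.3291 = 6.306 km/s.
v = √(v_r² + v_t²) = √(11.22² + 6.306²) = √165.654 = 12.871 km/s.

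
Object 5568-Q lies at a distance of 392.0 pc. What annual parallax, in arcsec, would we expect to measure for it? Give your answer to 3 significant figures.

p = 1/d = 1/392 = 0.002551 arcsec.

0.00255 arcsec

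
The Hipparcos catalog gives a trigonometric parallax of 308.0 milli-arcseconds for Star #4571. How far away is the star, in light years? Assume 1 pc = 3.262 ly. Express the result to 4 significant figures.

10.59 light years

p = 308.0 milli-arcseconds = 0.3080 arcsec.
d = 1/p = 1/0.3080 = 3.2468 pc.
In light-years: 3.2468 × 3.262 = 10.591 ly.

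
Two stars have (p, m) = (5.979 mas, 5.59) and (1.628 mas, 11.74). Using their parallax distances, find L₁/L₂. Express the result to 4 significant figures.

L₁/L₂ = 21.38

d₁ = 1/p₁ = 1/0.005979″ = 167.25 pc; d₂ = 1/p₂ = 1/0.001628″ = 614.25 pc.
M₁ = m₁ − 5 log₁₀ d₁ + 5 = 5.59 − 11.1168 + 5 = -0.5268.
M₂ = 11.74 − 13.9417 + 5 = 2.7983.
L₁/L₂ = 10^(0.4(M₂ − M₁)) = 10^(0.4 × 3.3251) = 10^1.33004 = 21.382.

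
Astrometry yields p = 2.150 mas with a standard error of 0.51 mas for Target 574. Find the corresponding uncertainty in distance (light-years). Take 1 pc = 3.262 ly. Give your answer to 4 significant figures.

d = 1/p, so σ_d = σ_p / p².
σ_d = 0.000510 / (0.002150)² = 0.000510 / 0.0000046225 = 110.33 pc = 110.33 × 3.262 ly = 359.9 ly.

359.9 ly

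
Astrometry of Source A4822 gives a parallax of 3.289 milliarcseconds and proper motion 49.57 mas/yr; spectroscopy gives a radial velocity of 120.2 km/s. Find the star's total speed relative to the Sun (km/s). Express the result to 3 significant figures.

140 km/s

d = 1/p = 1/0.003289″ = 304.04 pc.
μ = 49.57 mas/yr = 0.04957 ″/yr.
v_t = 4.740 μ d = 4.740 × 0.04957 × 304.04 = 71.438 km/s.
v = √(v_r² + v_t²) = √(120.2² + 71.438²) = √19551.4 = 139.83 km/s.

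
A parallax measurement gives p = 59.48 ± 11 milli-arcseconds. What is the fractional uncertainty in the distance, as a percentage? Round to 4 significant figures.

18.49%

For d = 1/p, |σ_d/d| = |σ_p/p|.
σ_p/p = 11 / 59.48 = 0.18494 = 18.494%.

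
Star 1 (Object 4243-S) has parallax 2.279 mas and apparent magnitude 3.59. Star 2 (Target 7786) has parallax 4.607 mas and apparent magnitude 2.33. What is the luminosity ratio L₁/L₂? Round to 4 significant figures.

d₁ = 1/p₁ = 1/0.002279″ = 438.79 pc; d₂ = 1/p₂ = 1/0.004607″ = 217.06 pc.
M₁ = m₁ − 5 log₁₀ d₁ + 5 = 3.59 − 13.2113 + 5 = -4.6213.
M₂ = 2.33 − 11.6829 + 5 = -4.3529.
L₁/L₂ = 10^(0.4(M₂ − M₁)) = 10^(0.4 × 0.2684) = 10^0.10736 = 1.2804.

L₁/L₂ = 1.280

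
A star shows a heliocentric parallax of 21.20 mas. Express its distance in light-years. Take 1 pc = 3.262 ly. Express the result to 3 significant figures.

154 light years

p = 21.20 mas = 0.02120 arcsec.
d = 1/p = 1/0.02120 = 47.17 pc.
In light-years: 47.17 × 3.262 = 153.87 ly.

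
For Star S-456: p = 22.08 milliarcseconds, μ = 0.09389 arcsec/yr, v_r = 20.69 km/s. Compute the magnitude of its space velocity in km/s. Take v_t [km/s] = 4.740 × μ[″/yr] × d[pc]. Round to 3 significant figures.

28.9 km/s

d = 1/p = 1/0.02208″ = 45.29 pc.
v_t = 4.740 μ d = 4.740 × 0.09389 × 45.29 = 20.156 km/s.
v = √(v_r² + v_t²) = √(20.69² + 20.156²) = √834.34 = 28.885 km/s.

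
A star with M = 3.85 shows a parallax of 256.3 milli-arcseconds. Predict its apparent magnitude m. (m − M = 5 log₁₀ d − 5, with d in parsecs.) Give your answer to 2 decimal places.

d = 1/p = 1/0.2563″ = 3.9017 pc.
m − M = 5 log₁₀ d − 5 = 5 log₁₀(3.9017) − 5 = 2.9563 − 5 = -2.0437.
m = M + (m − M) = 3.85 + (-2.0437) = 1.81.

m = 1.81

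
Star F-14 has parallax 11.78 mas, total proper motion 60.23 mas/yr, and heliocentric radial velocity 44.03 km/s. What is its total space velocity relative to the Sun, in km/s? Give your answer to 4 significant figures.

50.26 km/s

d = 1/p = 1/0.01178″ = 84.89 pc.
μ = 60.23 mas/yr = 0.06023 ″/yr.
v_t = 4.740 μ d = 4.740 × 0.06023 × 84.89 = 24.235 km/s.
v = √(v_r² + v_t²) = √(44.03² + 24.235²) = √2525.98 = 50.259 km/s.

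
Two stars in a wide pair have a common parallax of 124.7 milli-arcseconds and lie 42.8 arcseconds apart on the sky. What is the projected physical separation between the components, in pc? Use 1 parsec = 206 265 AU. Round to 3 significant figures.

d = 1/p = 1/0.1247″ = 8.0192 pc.
At distance d (pc), an angle of θ arcsec spans θ·d AU: s = 42.8 × 8.0192 = 343.22 AU.
= 343.22 / 206265 = 0.0016640 pc.

0.00166 pc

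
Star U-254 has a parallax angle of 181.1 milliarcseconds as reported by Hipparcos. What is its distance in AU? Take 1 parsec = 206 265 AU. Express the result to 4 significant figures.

1.139 × 10^6 AU

p = 181.1 milliarcseconds = 0.1811 arcsec.
d = 1/p = 1/0.1811 = 5.5218 pc.
In AU: 5.5218 × 206265 = 1.1390 × 10^6 AU.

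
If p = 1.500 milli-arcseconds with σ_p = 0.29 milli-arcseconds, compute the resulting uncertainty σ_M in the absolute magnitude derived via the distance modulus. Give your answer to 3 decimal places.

M = m − 5 log₁₀ d + 5 = m + 5 log₁₀ p + 5, so ∂M/∂p = 5/(p ln 10).
σ_M = (5/ln 10) · (σ_p/p) = 2.1715 × 0.29/1.500 = 2.1715 × 0.19333 = 0.41982.

σ_M = 0.420 mag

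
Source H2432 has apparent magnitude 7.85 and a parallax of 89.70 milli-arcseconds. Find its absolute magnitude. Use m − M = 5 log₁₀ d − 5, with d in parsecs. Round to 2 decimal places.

M = 7.61

d = 1/p = 1/0.08970″ = 11.148 pc.
m − M = 5 log₁₀(11.148) − 5 = 5.2360 − 5 = 0.2360.
M = m − (m − M) = 7.85 − 0.2360 = 7.61.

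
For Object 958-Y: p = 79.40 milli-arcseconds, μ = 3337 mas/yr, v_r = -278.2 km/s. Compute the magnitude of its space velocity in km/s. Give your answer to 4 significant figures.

d = 1/p = 1/0.07940″ = 12.594 pc.
μ = 3337 mas/yr = 3.337 ″/yr.
v_t = 4.740 μ d = 4.740 × 3.337 × 12.594 = 199.2 km/s.
v = √(v_r² + v_t²) = √((-278.2)² + 199.2²) = √117076 = 342.16 km/s.

342.2 km/s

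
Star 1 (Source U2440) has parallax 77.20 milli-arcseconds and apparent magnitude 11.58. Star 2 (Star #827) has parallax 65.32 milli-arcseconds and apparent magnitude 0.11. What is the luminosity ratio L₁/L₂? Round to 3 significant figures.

L₁/L₂ = 1.85 × 10^-5

d₁ = 1/p₁ = 1/0.07720″ = 12.953 pc; d₂ = 1/p₂ = 1/0.06532″ = 15.309 pc.
M₁ = m₁ − 5 log₁₀ d₁ + 5 = 11.58 − 5.5619 + 5 = 11.0181.
M₂ = 0.11 − 5.9247 + 5 = -0.8147.
L₁/L₂ = 10^(0.4(M₂ − M₁)) = 10^(0.4 × (-11.8328)) = 10^(-4.73312) = 0.000018488.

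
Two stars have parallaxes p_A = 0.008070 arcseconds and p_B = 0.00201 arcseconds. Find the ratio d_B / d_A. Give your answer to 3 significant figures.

Since d = 1/p, d_B/d_A = p_A/p_B.
= 0.008070 / 0.00201 = 4.0149.

4.01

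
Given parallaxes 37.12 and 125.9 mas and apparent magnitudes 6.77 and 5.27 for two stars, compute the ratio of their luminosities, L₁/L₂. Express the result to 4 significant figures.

L₁/L₂ = 2.890

d₁ = 1/p₁ = 1/0.03712″ = 26.94 pc; d₂ = 1/p₂ = 1/0.1259″ = 7.9428 pc.
M₁ = m₁ − 5 log₁₀ d₁ + 5 = 6.77 − 7.1520 + 5 = 4.6180.
M₂ = 5.27 − 4.4999 + 5 = 5.7701.
L₁/L₂ = 10^(0.4(M₂ − M₁)) = 10^(0.4 × 1.1521) = 10^0.46084 = 2.8896.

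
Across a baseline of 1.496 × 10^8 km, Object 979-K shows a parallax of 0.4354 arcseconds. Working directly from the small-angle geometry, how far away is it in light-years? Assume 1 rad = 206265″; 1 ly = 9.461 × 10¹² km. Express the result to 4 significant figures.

7.491 ly

θ = 0.4354″ = 0.4354/206265 = 2.1109 × 10^-6 rad.
d = B/θ = (1.496 × 10^8) / (2.1109 × 10^-6) = 7.0870 × 10^13 km = (7.0870 × 10^13) / (9.461 × 10^12) ly = 7.4908 ly.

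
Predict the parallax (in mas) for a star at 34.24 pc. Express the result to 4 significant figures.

p = 1/d = 1/34.24 = 0.029206 arcsec.
= 0.029206 × 1000 = 29.206 mas.

29.21 mas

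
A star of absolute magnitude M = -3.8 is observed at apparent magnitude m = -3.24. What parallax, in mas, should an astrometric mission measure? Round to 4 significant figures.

m − M = -3.24 − (-3.8) = 0.56.
d = 10^((m−M)/5 + 1) = 10^1.112 = 12.942 pc.
p = 1/d = 1/12.942 = 0.077268 arcsec = 77.268 mas.

77.27 mas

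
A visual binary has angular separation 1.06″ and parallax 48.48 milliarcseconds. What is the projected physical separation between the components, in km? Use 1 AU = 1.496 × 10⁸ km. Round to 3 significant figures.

d = 1/p = 1/0.04848″ = 20.627 pc.
At distance d (pc), an angle of θ arcsec spans θ·d AU: s = 1.06 × 20.627 = 21.865 AU.
= 21.865 × 1.496 × 10⁸ km = 3.2710 × 10^9 km.

3.27 × 10^9 km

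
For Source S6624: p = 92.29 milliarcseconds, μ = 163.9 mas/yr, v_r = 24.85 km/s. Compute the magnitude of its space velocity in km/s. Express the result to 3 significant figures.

26.2 km/s

d = 1/p = 1/0.09229″ = 10.835 pc.
μ = 163.9 mas/yr = 0.1639 ″/yr.
v_t = 4.740 μ d = 4.740 × 0.1639 × 10.835 = 8.4176 km/s.
v = √(v_r² + v_t²) = √(24.85² + 8.4176²) = √688.378 = 26.237 km/s.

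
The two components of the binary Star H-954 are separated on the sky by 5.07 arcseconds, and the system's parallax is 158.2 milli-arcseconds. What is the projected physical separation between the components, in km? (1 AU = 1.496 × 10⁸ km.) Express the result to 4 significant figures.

d = 1/p = 1/0.1582″ = 6.3211 pc.
At distance d (pc), an angle of θ arcsec spans θ·d AU: s = 5.07 × 6.3211 = 32.048 AU.
= 32.048 × 1.496 × 10⁸ km = 4.7944 × 10^9 km.

4.794 × 10^9 km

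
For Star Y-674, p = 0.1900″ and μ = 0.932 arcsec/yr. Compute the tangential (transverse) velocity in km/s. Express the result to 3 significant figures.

d = 1/p = 1/0.1900″ = 5.2632 pc.
v_t = 4.74 × μ × d = 4.74 × 0.932 × 5.2632 = 23.251 km/s.

23.3 km/s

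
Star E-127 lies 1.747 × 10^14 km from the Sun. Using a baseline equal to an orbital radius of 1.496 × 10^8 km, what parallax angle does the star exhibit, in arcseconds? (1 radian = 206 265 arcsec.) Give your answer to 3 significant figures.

0.177 arcsec

θ ≈ B/d = (1.496 × 10^8) / (1.747 × 10^14) = 8.5633 × 10^-7 rad.
In arcseconds: 8.5633 × 10^-7 × 206265 = 0.17663″.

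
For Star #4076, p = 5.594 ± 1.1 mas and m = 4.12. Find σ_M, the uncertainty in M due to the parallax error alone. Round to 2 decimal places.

σ_M = 0.43 mag

M = m − 5 log₁₀ d + 5 = m + 5 log₁₀ p + 5, so ∂M/∂p = 5/(p ln 10).
σ_M = (5/ln 10) · (σ_p/p) = 2.1715 × 1.1/5.594 = 2.1715 × 0.19664 = 0.427.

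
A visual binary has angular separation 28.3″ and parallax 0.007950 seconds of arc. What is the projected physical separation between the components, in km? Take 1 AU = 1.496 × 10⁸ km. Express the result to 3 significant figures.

d = 1/p = 1/0.007950″ = 125.79 pc.
At distance d (pc), an angle of θ arcsec spans θ·d AU: s = 28.3 × 125.79 = 3559.9 AU.
= 3559.9 × 1.496 × 10⁸ km = 5.3256 × 10^11 km.

5.33 × 10^11 km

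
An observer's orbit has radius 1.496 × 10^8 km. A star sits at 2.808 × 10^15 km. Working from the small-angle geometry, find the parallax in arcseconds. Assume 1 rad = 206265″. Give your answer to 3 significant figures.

θ ≈ B/d = (1.496 × 10^8) / (2.808 × 10^15) = 5.3276 × 10^-8 rad.
In arcseconds: 5.3276 × 10^-8 × 206265 = 0.010989″.

0.0110 arcsec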